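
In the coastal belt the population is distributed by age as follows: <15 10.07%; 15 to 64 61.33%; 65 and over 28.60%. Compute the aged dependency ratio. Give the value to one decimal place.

Old-age dependency ratio = 28.60 / 61.33 × 100 = 46.6

Old-age dependency ratio: 46.6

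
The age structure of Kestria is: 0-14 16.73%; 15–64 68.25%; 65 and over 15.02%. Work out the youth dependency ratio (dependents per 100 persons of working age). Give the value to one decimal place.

Youth dependency ratio: 24.5

Youth dependency ratio = 16.73 / 68.25 × 100 = 24.5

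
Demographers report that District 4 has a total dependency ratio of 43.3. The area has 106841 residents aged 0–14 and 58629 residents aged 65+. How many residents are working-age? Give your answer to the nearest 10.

Total dependency ratio = (youth + elderly) / working-age × 100
43.3 = (106841 + 58629) / W × 100
⇒ 382150

Working-age: 382150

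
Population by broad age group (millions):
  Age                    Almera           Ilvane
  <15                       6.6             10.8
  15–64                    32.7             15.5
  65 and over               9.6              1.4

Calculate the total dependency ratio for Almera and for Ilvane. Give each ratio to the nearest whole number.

Almera: (6.6 + 9.6) / 32.7 × 100 = 16.2 / 32.7 × 100 = 50
Ilvane: (10.8 + 1.4) / 15.5 × 100 = 12.2 / 15.5 × 100 = 79

Almera: 50
Ilvane: 79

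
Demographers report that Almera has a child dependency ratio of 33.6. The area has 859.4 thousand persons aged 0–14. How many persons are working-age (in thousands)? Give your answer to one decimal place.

Youth dependency ratio = youth / working-age × 100
33.6 = 859.4 / W × 100
⇒ 2 557.7

Working-age: 2 557.7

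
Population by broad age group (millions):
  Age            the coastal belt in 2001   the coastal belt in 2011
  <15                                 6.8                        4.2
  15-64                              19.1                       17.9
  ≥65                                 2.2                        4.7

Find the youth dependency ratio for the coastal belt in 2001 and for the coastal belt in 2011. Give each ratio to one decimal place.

the coastal belt in 2001: 35.6
the coastal belt in 2011: 23.5

the coastal belt in 2001: 6.8 / 19.1 × 100 = 35.6
the coastal belt in 2011: 4.2 / 17.9 × 100 = 23.5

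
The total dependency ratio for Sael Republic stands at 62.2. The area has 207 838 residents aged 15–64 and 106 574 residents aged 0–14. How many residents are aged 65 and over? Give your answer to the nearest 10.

Total dependency ratio = (youth + elderly) / working-age × 100
62.2 = (106 574 + E) / 207 838 × 100
⇒ 22 700

Aged 65 and over: 22 700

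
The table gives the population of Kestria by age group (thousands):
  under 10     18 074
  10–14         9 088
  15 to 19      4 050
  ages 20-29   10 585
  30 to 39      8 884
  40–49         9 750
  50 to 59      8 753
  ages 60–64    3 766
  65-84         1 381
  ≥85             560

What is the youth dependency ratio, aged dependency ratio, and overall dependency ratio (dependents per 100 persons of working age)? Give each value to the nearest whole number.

0–14: 18 074 + 9 088 = 27 162
15–64: 4 050 + 10 585 + 8 884 + 9 750 + 8 753 + 3 766 = 45 788
65+: 1 381 + 560 = 1 941
Youth dependency ratio = 27 162 / 45 788 × 100 = 59
Old-age dependency ratio = 1 941 / 45 788 × 100 = 4
Total dependency ratio = (27 162 + 1 941) / 45 788 × 100 = 29 103 / 45 788 × 100 = 64

Youth dependency ratio: 59
Old-age dependency ratio: 4
Total dependency ratio: 64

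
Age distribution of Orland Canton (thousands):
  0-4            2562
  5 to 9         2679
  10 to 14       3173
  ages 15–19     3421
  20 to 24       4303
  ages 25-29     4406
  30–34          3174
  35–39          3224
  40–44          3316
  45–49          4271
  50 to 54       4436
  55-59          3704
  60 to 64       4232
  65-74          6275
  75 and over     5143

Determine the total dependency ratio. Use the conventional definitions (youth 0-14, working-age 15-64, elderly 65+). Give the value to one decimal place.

Total dependency ratio: 51.5

0–14: 2562 + 2679 + 3173 = 8414
15–64: 3421 + 4303 + 4406 + 3174 + 3224 + 3316 + 4271 + 4436 + 3704 + 4232 = 38487
65+: 6275 + 5143 = 11418
Total dependency ratio = (8414 + 11418) / 38487 × 100 = 19832 / 38487 × 100 = 51.5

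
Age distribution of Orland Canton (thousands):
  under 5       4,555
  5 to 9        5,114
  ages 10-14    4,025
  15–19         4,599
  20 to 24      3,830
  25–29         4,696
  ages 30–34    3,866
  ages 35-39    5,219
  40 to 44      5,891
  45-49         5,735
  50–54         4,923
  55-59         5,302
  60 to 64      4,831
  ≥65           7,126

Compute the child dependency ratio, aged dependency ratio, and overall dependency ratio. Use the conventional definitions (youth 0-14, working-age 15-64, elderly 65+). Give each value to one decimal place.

0–14: 4,555 + 5,114 + 4,025 = 13,694
15–64: 4,599 + 3,830 + 4,696 + 3,866 + 5,219 + 5,891 + 5,735 + 4,923 + 5,302 + 4,831 = 48,892
65+: 7,126
Youth dependency ratio = 13,694 / 48,892 × 100 = 28.0
Old-age dependency ratio = 7,126 / 48,892 × 100 = 14.6
Total dependency ratio = (13,694 + 7,126) / 48,892 × 100 = 20,820 / 48,892 × 100 = 42.6

Youth dependency ratio: 28.0
Old-age dependency ratio: 14.6
Total dependency ratio: 42.6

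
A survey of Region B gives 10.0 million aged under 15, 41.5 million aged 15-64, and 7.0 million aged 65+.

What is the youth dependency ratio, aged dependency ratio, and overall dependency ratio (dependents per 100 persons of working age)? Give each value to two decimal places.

Youth dependency ratio = 10.0 / 41.5 × 100 = 24.10
Old-age dependency ratio = 7.0 / 41.5 × 100 = 16.87
Total dependency ratio = (10.0 + 7.0) / 41.5 × 100 = 17.0 / 41.5 × 100 = 40.96

Youth dependency ratio: 24.10
Old-age dependency ratio: 16.87
Total dependency ratio: 40.96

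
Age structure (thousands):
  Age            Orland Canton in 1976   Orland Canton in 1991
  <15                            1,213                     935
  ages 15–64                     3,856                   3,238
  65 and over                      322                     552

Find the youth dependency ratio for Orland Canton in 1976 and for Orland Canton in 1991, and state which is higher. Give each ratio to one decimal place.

Orland Canton in 1976: 31.5
Orland Canton in 1991: 28.9
Higher: Orland Canton in 1976

Orland Canton in 1976: 1,213 / 3,856 × 100 = 31.5
Orland Canton in 1991: 935 / 3,238 × 100 = 28.9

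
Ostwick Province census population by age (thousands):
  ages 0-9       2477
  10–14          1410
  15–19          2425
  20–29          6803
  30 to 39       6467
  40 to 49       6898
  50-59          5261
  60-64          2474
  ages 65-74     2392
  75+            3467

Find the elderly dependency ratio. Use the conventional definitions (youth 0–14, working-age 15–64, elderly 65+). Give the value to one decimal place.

Old-age dependency ratio: 19.3

0–14: 2477 + 1410 = 3887
15–64: 2425 + 6803 + 6467 + 6898 + 5261 + 2474 = 30328
65+: 2392 + 3467 = 5859
Old-age dependency ratio = 5859 / 30328 × 100 = 19.3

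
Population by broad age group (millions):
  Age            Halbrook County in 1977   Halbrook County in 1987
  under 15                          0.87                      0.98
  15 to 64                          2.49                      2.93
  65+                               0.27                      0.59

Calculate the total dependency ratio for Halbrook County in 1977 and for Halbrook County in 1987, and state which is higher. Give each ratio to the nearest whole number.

Halbrook County in 1977: (0.87 + 0.27) / 2.49 × 100 = 1.14 / 2.49 × 100 = 46
Halbrook County in 1987: (0.98 + 0.59) / 2.93 × 100 = 1.57 / 2.93 × 100 = 54

Halbrook County in 1977: 46
Halbrook County in 1987: 54
Higher: Halbrook County in 1987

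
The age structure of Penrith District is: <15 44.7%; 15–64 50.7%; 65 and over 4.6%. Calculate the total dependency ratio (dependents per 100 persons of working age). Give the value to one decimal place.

Total dependency ratio = (44.7 + 4.6) / 50.7 × 100 = 49.3 / 50.7 × 100 = 97.2

Total dependency ratio: 97.2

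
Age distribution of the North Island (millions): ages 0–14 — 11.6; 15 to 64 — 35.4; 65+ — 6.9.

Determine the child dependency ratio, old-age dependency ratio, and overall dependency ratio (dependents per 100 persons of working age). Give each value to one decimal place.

Youth dependency ratio = 11.6 / 35.4 × 100 = 32.8
Old-age dependency ratio = 6.9 / 35.4 × 100 = 19.5
Total dependency ratio = (11.6 + 6.9) / 35.4 × 100 = 18.5 / 35.4 × 100 = 52.3

Youth dependency ratio: 32.8
Old-age dependency ratio: 19.5
Total dependency ratio: 52.3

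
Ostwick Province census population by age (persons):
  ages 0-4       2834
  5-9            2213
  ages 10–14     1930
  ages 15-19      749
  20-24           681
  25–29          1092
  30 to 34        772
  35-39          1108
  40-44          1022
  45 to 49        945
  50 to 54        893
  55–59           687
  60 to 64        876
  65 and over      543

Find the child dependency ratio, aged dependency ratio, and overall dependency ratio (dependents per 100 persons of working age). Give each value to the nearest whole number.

Youth dependency ratio: 79
Old-age dependency ratio: 6
Total dependency ratio: 85

0–14: 2834 + 2213 + 1930 = 6977
15–64: 749 + 681 + 1092 + 772 + 1108 + 1022 + 945 + 893 + 687 + 876 = 8825
65+: 543
Youth dependency ratio = 6977 / 8825 × 100 = 79
Old-age dependency ratio = 543 / 8825 × 100 = 6
Total dependency ratio = (6977 + 543) / 8825 × 100 = 7520 / 8825 × 100 = 85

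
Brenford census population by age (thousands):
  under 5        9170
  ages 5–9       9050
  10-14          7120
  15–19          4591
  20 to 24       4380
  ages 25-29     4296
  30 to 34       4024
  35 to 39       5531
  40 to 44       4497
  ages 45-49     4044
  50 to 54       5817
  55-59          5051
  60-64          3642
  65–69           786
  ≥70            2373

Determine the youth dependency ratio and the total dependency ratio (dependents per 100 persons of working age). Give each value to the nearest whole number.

Youth dependency ratio: 55
Total dependency ratio: 62

0–14: 9170 + 9050 + 7120 = 25340
15–64: 4591 + 4380 + 4296 + 4024 + 5531 + 4497 + 4044 + 5817 + 5051 + 3642 = 45873
65+: 786 + 2373 = 3159
Youth dependency ratio = 25340 / 45873 × 100 = 55
Total dependency ratio = (25340 + 3159) / 45873 × 100 = 28499 / 45873 × 100 = 62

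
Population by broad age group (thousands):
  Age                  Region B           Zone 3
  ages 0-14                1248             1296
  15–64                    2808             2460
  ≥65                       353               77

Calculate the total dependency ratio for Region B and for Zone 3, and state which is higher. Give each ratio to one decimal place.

Region B: (1248 + 353) / 2808 × 100 = 1601 / 2808 × 100 = 57.0
Zone 3: (1296 + 77) / 2460 × 100 = 1373 / 2460 × 100 = 55.8

Region B: 57.0
Zone 3: 55.8
Higher: Region B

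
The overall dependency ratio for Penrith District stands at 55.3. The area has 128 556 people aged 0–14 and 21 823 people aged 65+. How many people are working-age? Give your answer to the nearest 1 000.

Total dependency ratio = (youth + elderly) / working-age × 100
55.3 = (128 556 + 21 823) / W × 100
⇒ 272 000

Working-age: 272 000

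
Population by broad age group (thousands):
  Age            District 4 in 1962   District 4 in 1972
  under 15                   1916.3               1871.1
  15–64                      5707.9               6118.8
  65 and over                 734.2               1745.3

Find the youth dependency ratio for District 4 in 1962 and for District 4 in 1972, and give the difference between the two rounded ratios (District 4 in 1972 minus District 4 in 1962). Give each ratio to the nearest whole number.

District 4 in 1962: 34
District 4 in 1972: 31
Difference: -3

District 4 in 1962: 1916.3 / 5707.9 × 100 = 34
District 4 in 1972: 1871.1 / 6118.8 × 100 = 31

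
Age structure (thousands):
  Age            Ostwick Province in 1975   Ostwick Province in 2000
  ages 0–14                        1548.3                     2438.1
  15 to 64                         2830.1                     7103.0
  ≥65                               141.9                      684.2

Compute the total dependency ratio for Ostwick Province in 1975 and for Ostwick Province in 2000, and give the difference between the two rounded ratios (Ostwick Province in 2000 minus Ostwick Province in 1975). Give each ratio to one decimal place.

Ostwick Province in 1975: 59.7
Ostwick Province in 2000: 44.0
Difference: -15.7

Ostwick Province in 1975: (1548.3 + 141.9) / 2830.1 × 100 = 1690.2 / 2830.1 × 100 = 59.7
Ostwick Province in 2000: (2438.1 + 684.2) / 7103.0 × 100 = 3122.3 / 7103.0 × 100 = 44.0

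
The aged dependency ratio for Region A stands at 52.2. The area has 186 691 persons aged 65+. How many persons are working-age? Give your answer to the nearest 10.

Working-age: 357 650

Old-age dependency ratio = elderly / working-age × 100
52.2 = 186 691 / W × 100
⇒ 357 650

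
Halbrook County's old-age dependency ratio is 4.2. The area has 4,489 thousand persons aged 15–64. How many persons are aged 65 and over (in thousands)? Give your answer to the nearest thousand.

Aged 65 and over: 189

Old-age dependency ratio = elderly / working-age × 100
4.2 = E / 4,489 × 100
⇒ 189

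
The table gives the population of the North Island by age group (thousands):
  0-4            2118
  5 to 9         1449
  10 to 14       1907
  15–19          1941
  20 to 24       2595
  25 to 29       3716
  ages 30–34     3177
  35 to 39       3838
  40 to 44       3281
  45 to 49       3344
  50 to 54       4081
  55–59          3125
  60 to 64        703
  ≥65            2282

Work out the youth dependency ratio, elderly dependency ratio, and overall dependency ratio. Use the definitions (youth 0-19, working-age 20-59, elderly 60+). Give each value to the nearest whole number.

0–19: 2118 + 1449 + 1907 + 1941 = 7415
20–59: 2595 + 3716 + 3177 + 3838 + 3281 + 3344 + 4081 + 3125 = 27157
60+: 703 + 2282 = 2985
Youth dependency ratio = 7415 / 27157 × 100 = 27
Old-age dependency ratio = 2985 / 27157 × 100 = 11
Total dependency ratio = (7415 + 2985) / 27157 × 100 = 10400 / 27157 × 100 = 38

Youth dependency ratio: 27
Old-age dependency ratio: 11
Total dependency ratio: 38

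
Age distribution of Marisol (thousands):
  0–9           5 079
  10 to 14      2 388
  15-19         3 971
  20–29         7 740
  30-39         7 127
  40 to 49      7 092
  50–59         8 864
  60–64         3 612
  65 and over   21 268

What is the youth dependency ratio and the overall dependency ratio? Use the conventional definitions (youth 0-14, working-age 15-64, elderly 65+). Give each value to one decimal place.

Youth dependency ratio: 19.4
Total dependency ratio: 74.8

0–14: 5 079 + 2 388 = 7 467
15–64: 3 971 + 7 740 + 7 127 + 7 092 + 8 864 + 3 612 = 38 406
65+: 21 268
Youth dependency ratio = 7 467 / 38 406 × 100 = 19.4
Total dependency ratio = (7 467 + 21 268) / 38 406 × 100 = 28 735 / 38 406 × 100 = 74.8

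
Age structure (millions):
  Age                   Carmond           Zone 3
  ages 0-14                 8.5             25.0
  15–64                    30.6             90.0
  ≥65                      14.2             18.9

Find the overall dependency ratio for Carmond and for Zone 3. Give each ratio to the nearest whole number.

Carmond: (8.5 + 14.2) / 30.6 × 100 = 22.7 / 30.6 × 100 = 74
Zone 3: (25.0 + 18.9) / 90.0 × 100 = 43.9 / 90.0 × 100 = 49

Carmond: 74
Zone 3: 49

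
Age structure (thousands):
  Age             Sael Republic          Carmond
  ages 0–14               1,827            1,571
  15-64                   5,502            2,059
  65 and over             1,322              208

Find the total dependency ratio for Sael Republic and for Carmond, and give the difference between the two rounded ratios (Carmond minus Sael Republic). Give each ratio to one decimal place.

Sael Republic: (1,827 + 1,322) / 5,502 × 100 = 3,149 / 5,502 × 100 = 57.2
Carmond: (1,571 + 208) / 2,059 × 100 = 1,779 / 2,059 × 100 = 86.4

Sael Republic: 57.2
Carmond: 86.4
Difference: +29.2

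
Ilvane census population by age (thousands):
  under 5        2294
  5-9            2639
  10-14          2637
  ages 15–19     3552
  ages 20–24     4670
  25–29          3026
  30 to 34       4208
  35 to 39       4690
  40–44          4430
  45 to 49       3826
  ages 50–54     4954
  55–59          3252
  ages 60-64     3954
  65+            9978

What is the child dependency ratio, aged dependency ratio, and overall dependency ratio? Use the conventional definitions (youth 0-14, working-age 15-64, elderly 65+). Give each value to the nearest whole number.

0–14: 2294 + 2639 + 2637 = 7570
15–64: 3552 + 4670 + 3026 + 4208 + 4690 + 4430 + 3826 + 4954 + 3252 + 3954 = 40562
65+: 9978
Youth dependency ratio = 7570 / 40562 × 100 = 19
Old-age dependency ratio = 9978 / 40562 × 100 = 25
Total dependency ratio = (7570 + 9978) / 40562 × 100 = 17548 / 40562 × 100 = 43

Youth dependency ratio: 19
Old-age dependency ratio: 25
Total dependency ratio: 43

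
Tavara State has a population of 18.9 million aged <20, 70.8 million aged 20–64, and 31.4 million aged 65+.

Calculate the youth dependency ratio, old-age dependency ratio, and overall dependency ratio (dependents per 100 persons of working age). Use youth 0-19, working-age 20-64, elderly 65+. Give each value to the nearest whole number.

Youth dependency ratio: 27
Old-age dependency ratio: 44
Total dependency ratio: 71

Youth dependency ratio = 18.9 / 70.8 × 100 = 27
Old-age dependency ratio = 31.4 / 70.8 × 100 = 44
Total dependency ratio = (18.9 + 31.4) / 70.8 × 100 = 50.3 / 70.8 × 100 = 71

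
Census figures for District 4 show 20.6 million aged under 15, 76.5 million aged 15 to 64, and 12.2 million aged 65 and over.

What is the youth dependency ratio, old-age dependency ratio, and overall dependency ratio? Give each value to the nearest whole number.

Youth dependency ratio = 20.6 / 76.5 × 100 = 27
Old-age dependency ratio = 12.2 / 76.5 × 100 = 16
Total dependency ratio = (20.6 + 12.2) / 76.5 × 100 = 32.8 / 76.5 × 100 = 43

Youth dependency ratio: 27
Old-age dependency ratio: 16
Total dependency ratio: 43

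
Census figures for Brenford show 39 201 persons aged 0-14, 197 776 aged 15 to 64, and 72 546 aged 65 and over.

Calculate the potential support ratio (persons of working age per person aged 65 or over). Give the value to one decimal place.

Potential support ratio = 197 776 / 72 546 = 2.7

Potential support ratio: 2.7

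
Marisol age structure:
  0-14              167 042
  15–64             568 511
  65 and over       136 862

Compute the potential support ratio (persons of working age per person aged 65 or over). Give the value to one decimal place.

Potential support ratio: 4.2

Potential support ratio = 568 511 / 136 862 = 4.2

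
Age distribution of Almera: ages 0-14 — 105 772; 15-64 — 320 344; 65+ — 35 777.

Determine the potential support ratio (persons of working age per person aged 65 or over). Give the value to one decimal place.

Potential support ratio = 320 344 / 35 777 = 9.0

Potential support ratio: 9.0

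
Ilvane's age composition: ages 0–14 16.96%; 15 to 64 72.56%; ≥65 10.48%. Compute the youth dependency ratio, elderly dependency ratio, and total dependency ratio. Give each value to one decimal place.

Youth dependency ratio = 16.96 / 72.56 × 100 = 23.4
Old-age dependency ratio = 10.48 / 72.56 × 100 = 14.4
Total dependency ratio = (16.96 + 10.48) / 72.56 × 100 = 27.44 / 72.56 × 100 = 37.8

Youth dependency ratio: 23.4
Old-age dependency ratio: 14.4
Total dependency ratio: 37.8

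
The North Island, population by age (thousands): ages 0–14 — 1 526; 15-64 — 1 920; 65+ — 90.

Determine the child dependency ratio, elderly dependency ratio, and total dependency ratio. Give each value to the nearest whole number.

Youth dependency ratio: 79
Old-age dependency ratio: 5
Total dependency ratio: 84

Youth dependency ratio = 1 526 / 1 920 × 100 = 79
Old-age dependency ratio = 90 / 1 920 × 100 = 5
Total dependency ratio = (1 526 + 90) / 1 920 × 100 = 1 616 / 1 920 × 100 = 84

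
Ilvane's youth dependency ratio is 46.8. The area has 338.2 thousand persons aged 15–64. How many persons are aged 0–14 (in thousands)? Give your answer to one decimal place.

Youth dependency ratio = youth / working-age × 100
46.8 = Y / 338.2 × 100
⇒ 158.3

Aged 0–14: 158.3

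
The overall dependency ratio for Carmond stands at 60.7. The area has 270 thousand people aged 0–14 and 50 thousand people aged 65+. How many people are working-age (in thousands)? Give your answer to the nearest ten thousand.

Total dependency ratio = (youth + elderly) / working-age × 100
60.7 = (270 + 50) / W × 100
⇒ 530

Working-age: 530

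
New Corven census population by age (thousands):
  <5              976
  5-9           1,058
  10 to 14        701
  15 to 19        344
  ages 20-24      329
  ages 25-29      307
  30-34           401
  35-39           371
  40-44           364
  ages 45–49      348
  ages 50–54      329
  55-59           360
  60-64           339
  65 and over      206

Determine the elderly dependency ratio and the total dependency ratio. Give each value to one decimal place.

0–14: 976 + 1,058 + 701 = 2,735
15–64: 344 + 329 + 307 + 401 + 371 + 364 + 348 + 329 + 360 + 339 = 3,492
65+: 206
Old-age dependency ratio = 206 / 3,492 × 100 = 5.9
Total dependency ratio = (2,735 + 206) / 3,492 × 100 = 2,941 / 3,492 × 100 = 84.2

Old-age dependency ratio: 5.9
Total dependency ratio: 84.2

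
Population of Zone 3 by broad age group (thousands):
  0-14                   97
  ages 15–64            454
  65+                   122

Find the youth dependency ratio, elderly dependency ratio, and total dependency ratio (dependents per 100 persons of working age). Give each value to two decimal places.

Youth dependency ratio: 21.37
Old-age dependency ratio: 26.87
Total dependency ratio: 48.24

Youth dependency ratio = 97 / 454 × 100 = 21.37
Old-age dependency ratio = 122 / 454 × 100 = 26.87
Total dependency ratio = (97 + 122) / 454 × 100 = 219 / 454 × 100 = 48.24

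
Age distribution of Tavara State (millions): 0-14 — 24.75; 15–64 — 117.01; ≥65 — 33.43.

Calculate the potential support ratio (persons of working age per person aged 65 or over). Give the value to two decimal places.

Potential support ratio = 117.01 / 33.43 = 3.50

Potential support ratio: 3.50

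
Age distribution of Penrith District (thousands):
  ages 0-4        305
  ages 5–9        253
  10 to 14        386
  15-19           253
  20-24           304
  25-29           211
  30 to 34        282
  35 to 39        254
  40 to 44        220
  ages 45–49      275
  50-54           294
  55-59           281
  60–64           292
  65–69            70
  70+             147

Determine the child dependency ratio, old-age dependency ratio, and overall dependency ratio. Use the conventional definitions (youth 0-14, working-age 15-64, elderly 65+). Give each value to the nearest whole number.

Youth dependency ratio: 35
Old-age dependency ratio: 8
Total dependency ratio: 44

0–14: 305 + 253 + 386 = 944
15–64: 253 + 304 + 211 + 282 + 254 + 220 + 275 + 294 + 281 + 292 = 2,666
65+: 70 + 147 = 217
Youth dependency ratio = 944 / 2,666 × 100 = 35
Old-age dependency ratio = 217 / 2,666 × 100 = 8
Total dependency ratio = (944 + 217) / 2,666 × 100 = 1,161 / 2,666 × 100 = 44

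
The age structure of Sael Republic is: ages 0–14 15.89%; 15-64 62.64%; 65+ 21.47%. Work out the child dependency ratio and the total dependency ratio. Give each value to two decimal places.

Youth dependency ratio = 15.89 / 62.64 × 100 = 25.37
Total dependency ratio = (15.89 + 21.47) / 62.64 × 100 = 37.36 / 62.64 × 100 = 59.64

Youth dependency ratio: 25.37
Total dependency ratio: 59.64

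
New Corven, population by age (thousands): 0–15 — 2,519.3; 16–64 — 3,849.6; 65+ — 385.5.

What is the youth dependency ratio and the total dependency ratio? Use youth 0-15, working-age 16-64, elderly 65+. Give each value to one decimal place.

Youth dependency ratio: 65.4
Total dependency ratio: 75.5

Youth dependency ratio = 2,519.3 / 3,849.6 × 100 = 65.4
Total dependency ratio = (2,519.3 + 385.5) / 3,849.6 × 100 = 2,904.8 / 3,849.6 × 100 = 75.5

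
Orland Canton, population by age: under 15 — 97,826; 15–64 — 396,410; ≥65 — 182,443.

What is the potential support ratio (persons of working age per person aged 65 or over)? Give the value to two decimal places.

Potential support ratio = 396,410 / 182,443 = 2.17

Potential support ratio: 2.17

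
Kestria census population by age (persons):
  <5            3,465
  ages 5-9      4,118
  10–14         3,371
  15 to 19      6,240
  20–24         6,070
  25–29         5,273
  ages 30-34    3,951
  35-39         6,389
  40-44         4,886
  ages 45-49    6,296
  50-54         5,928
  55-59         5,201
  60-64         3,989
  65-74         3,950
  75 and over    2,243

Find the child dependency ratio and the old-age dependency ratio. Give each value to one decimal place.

0–14: 3,465 + 4,118 + 3,371 = 10,954
15–64: 6,240 + 6,070 + 5,273 + 3,951 + 6,389 + 4,886 + 6,296 + 5,928 + 5,201 + 3,989 = 54,223
65+: 3,950 + 2,243 = 6,193
Youth dependency ratio = 10,954 / 54,223 × 100 = 20.2
Old-age dependency ratio = 6,193 / 54,223 × 100 = 11.4

Youth dependency ratio: 20.2
Old-age dependency ratio: 11.4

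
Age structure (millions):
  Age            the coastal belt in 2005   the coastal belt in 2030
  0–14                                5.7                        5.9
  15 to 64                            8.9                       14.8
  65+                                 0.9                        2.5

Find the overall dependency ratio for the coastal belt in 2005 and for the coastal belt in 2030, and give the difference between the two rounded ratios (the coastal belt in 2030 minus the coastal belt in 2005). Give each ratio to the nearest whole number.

the coastal belt in 2005: (5.7 + 0.9) / 8.9 × 100 = 6.6 / 8.9 × 100 = 74
the coastal belt in 2030: (5.9 + 2.5) / 14.8 × 100 = 8.4 / 14.8 × 100 = 57

the coastal belt in 2005: 74
the coastal belt in 2030: 57
Difference: -17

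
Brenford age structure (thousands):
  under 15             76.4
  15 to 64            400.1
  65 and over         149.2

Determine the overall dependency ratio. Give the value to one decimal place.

Total dependency ratio = (76.4 + 149.2) / 400.1 × 100 = 225.6 / 400.1 × 100 = 56.4

Total dependency ratio: 56.4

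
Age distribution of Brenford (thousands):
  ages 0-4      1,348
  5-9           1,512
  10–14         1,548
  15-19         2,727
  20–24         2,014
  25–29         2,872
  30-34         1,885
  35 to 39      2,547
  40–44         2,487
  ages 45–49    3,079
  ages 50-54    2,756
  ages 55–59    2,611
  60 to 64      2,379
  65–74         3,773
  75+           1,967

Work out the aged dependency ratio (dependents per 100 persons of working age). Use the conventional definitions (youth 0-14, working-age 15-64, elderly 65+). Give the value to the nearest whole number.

Old-age dependency ratio: 23

0–14: 1,348 + 1,512 + 1,548 = 4,408
15–64: 2,727 + 2,014 + 2,872 + 1,885 + 2,547 + 2,487 + 3,079 + 2,756 + 2,611 + 2,379 = 25,357
65+: 3,773 + 1,967 = 5,740
Old-age dependency ratio = 5,740 / 25,357 × 100 = 23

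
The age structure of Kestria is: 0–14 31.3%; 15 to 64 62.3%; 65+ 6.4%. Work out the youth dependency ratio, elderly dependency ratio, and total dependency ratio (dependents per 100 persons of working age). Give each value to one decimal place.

Youth dependency ratio: 50.2
Old-age dependency ratio: 10.3
Total dependency ratio: 60.5

Youth dependency ratio = 31.3 / 62.3 × 100 = 50.2
Old-age dependency ratio = 6.4 / 62.3 × 100 = 10.3
Total dependency ratio = (31.3 + 6.4) / 62.3 × 100 = 37.7 / 62.3 × 100 = 60.5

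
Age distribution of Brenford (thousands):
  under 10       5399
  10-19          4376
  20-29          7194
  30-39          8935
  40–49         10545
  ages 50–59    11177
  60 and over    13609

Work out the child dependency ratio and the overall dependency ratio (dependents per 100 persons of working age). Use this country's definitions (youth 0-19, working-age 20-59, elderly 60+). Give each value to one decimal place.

Youth dependency ratio: 25.8
Total dependency ratio: 61.8

0–19: 5399 + 4376 = 9775
20–59: 7194 + 8935 + 10545 + 11177 = 37851
60+: 13609
Youth dependency ratio = 9775 / 37851 × 100 = 25.8
Total dependency ratio = (9775 + 13609) / 37851 × 100 = 23384 / 37851 × 100 = 61.8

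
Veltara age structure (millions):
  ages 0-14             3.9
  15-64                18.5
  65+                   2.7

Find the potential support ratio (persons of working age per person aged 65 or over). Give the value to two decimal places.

Potential support ratio = 18.5 / 2.7 = 6.85

Potential support ratio: 6.85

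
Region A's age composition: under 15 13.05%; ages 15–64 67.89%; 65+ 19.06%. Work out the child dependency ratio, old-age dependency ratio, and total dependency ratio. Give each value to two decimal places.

Youth dependency ratio: 19.22
Old-age dependency ratio: 28.07
Total dependency ratio: 47.30

Youth dependency ratio = 13.05 / 67.89 × 100 = 19.22
Old-age dependency ratio = 19.06 / 67.89 × 100 = 28.07
Total dependency ratio = (13.05 + 19.06) / 67.89 × 100 = 32.11 / 67.89 × 100 = 47.30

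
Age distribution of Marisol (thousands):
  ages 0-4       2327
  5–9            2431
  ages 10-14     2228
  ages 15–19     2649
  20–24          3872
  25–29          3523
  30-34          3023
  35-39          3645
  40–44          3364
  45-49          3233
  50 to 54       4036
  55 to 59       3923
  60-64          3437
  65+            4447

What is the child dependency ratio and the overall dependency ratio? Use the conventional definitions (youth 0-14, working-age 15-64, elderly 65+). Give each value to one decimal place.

Youth dependency ratio: 20.1
Total dependency ratio: 32.9

0–14: 2327 + 2431 + 2228 = 6986
15–64: 2649 + 3872 + 3523 + 3023 + 3645 + 3364 + 3233 + 4036 + 3923 + 3437 = 34705
65+: 4447
Youth dependency ratio = 6986 / 34705 × 100 = 20.1
Total dependency ratio = (6986 + 4447) / 34705 × 100 = 11433 / 34705 × 100 = 32.9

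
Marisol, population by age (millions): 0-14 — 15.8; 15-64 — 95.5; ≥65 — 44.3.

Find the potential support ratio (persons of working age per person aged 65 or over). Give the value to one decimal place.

Potential support ratio: 2.2

Potential support ratio = 95.5 / 44.3 = 2.2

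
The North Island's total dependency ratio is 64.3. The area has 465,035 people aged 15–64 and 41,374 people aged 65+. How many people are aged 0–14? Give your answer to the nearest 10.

Total dependency ratio = (youth + elderly) / working-age × 100
64.3 = (Y + 41,374) / 465,035 × 100
⇒ 257,640

Aged 0–14: 257,640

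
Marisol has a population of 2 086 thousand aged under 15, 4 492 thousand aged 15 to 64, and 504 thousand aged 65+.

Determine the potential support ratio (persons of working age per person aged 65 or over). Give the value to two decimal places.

Potential support ratio = 4 492 / 504 = 8.91

Potential support ratio: 8.91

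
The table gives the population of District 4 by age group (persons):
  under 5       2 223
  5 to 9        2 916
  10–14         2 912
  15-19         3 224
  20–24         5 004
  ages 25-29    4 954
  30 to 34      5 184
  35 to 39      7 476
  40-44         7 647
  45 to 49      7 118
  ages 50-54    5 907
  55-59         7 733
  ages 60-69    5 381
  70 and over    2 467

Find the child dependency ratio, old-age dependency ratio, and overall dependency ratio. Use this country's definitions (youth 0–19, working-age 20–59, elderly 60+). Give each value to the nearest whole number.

0–19: 2 223 + 2 916 + 2 912 + 3 224 = 11 275
20–59: 5 004 + 4 954 + 5 184 + 7 476 + 7 647 + 7 118 + 5 907 + 7 733 = 51 023
60+: 5 381 + 2 467 = 7 848
Youth dependency ratio = 11 275 / 51 023 × 100 = 22
Old-age dependency ratio = 7 848 / 51 023 × 100 = 15
Total dependency ratio = (11 275 + 7 848) / 51 023 × 100 = 19 123 / 51 023 × 100 = 37

Youth dependency ratio: 22
Old-age dependency ratio: 15
Total dependency ratio: 37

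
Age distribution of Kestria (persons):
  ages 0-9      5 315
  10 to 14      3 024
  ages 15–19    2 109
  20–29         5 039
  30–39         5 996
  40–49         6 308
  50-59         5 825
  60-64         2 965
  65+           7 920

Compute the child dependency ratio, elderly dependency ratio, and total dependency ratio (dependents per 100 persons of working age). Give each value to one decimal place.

Youth dependency ratio: 29.5
Old-age dependency ratio: 28.0
Total dependency ratio: 57.6

0–14: 5 315 + 3 024 = 8 339
15–64: 2 109 + 5 039 + 5 996 + 6 308 + 5 825 + 2 965 = 28 242
65+: 7 920
Youth dependency ratio = 8 339 / 28 242 × 100 = 29.5
Old-age dependency ratio = 7 920 / 28 242 × 100 = 28.0
Total dependency ratio = (8 339 + 7 920) / 28 242 × 100 = 16 259 / 28 242 × 100 = 57.6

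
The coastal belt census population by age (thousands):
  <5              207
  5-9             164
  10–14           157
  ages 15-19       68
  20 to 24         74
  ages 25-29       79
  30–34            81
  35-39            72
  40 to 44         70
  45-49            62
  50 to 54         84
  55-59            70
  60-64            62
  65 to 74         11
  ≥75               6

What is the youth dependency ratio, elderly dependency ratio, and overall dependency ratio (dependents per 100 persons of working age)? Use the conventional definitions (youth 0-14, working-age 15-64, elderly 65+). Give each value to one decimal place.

0–14: 207 + 164 + 157 = 528
15–64: 68 + 74 + 79 + 81 + 72 + 70 + 62 + 84 + 70 + 62 = 722
65+: 11 + 6 = 17
Youth dependency ratio = 528 / 722 × 100 = 73.1
Old-age dependency ratio = 17 / 722 × 100 = 2.4
Total dependency ratio = (528 + 17) / 722 × 100 = 545 / 722 × 100 = 75.5

Youth dependency ratio: 73.1
Old-age dependency ratio: 2.4
Total dependency ratio: 75.5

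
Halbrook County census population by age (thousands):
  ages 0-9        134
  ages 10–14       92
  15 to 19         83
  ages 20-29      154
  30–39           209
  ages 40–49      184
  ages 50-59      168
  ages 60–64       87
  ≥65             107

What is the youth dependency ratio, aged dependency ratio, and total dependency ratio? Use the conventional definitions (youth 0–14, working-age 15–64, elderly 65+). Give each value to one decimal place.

0–14: 134 + 92 = 226
15–64: 83 + 154 + 209 + 184 + 168 + 87 = 885
65+: 107
Youth dependency ratio = 226 / 885 × 100 = 25.5
Old-age dependency ratio = 107 / 885 × 100 = 12.1
Total dependency ratio = (226 + 107) / 885 × 100 = 333 / 885 × 100 = 37.6

Youth dependency ratio: 25.5
Old-age dependency ratio: 12.1
Total dependency ratio: 37.6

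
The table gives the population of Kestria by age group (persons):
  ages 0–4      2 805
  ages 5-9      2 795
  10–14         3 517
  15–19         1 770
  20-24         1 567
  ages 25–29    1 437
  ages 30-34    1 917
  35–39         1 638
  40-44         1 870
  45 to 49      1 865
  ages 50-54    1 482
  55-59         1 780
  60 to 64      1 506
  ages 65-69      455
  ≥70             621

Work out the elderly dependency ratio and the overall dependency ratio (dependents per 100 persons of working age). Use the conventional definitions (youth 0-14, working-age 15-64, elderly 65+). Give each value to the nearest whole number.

Old-age dependency ratio: 6
Total dependency ratio: 61

0–14: 2 805 + 2 795 + 3 517 = 9 117
15–64: 1 770 + 1 567 + 1 437 + 1 917 + 1 638 + 1 870 + 1 865 + 1 482 + 1 780 + 1 506 = 16 832
65+: 455 + 621 = 1 076
Old-age dependency ratio = 1 076 / 16 832 × 100 = 6
Total dependency ratio = (9 117 + 1 076) / 16 832 × 100 = 10 193 / 16 832 × 100 = 61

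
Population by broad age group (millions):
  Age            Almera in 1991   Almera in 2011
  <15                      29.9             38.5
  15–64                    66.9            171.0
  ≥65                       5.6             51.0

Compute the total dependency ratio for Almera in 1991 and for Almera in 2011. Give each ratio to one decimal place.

Almera in 1991: (29.9 + 5.6) / 66.9 × 100 = 35.5 / 66.9 × 100 = 53.1
Almera in 2011: (38.5 + 51.0) / 171.0 × 100 = 89.5 / 171.0 × 100 = 52.3

Almera in 1991: 53.1
Almera in 2011: 52.3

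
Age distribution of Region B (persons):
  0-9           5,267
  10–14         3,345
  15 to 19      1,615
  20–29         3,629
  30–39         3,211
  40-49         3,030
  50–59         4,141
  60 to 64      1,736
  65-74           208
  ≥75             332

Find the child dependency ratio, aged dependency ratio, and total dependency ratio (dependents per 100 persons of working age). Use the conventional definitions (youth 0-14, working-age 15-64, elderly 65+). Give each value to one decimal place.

0–14: 5,267 + 3,345 = 8,612
15–64: 1,615 + 3,629 + 3,211 + 3,030 + 4,141 + 1,736 = 17,362
65+: 208 + 332 = 540
Youth dependency ratio = 8,612 / 17,362 × 100 = 49.6
Old-age dependency ratio = 540 / 17,362 × 100 = 3.1
Total dependency ratio = (8,612 + 540) / 17,362 × 100 = 9,152 / 17,362 × 100 = 52.7

Youth dependency ratio: 49.6
Old-age dependency ratio: 3.1
Total dependency ratio: 52.7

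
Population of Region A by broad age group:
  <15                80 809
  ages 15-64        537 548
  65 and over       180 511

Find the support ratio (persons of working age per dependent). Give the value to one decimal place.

Support ratio = 537 548 / (80 809 + 180 511) = 537 548 / 261 320 = 2.1

Support ratio: 2.1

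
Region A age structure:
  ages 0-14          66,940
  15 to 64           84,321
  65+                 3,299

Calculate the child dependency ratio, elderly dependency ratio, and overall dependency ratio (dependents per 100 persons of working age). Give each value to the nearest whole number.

Youth dependency ratio = 66,940 / 84,321 × 100 = 79
Old-age dependency ratio = 3,299 / 84,321 × 100 = 4
Total dependency ratio = (66,940 + 3,299) / 84,321 × 100 = 70,239 / 84,321 × 100 = 83

Youth dependency ratio: 79
Old-age dependency ratio: 4
Total dependency ratio: 83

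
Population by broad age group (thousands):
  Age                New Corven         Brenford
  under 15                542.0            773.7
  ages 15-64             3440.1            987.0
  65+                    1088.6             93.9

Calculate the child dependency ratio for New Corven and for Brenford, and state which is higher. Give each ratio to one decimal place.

New Corven: 15.8
Brenford: 78.4
Higher: Brenford

New Corven: 542.0 / 3440.1 × 100 = 15.8
Brenford: 773.7 / 987.0 × 100 = 78.4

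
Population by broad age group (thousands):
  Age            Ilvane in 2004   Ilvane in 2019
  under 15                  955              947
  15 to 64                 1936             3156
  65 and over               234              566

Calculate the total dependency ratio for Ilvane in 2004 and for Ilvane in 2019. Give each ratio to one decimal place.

Ilvane in 2004: 61.4
Ilvane in 2019: 47.9

Ilvane in 2004: (955 + 234) / 1936 × 100 = 1189 / 1936 × 100 = 61.4
Ilvane in 2019: (947 + 566) / 3156 × 100 = 1513 / 3156 × 100 = 47.9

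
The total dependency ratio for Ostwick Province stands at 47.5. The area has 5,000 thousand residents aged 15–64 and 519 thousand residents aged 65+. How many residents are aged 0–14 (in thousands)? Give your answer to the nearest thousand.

Aged 0–14: 1,856

Total dependency ratio = (youth + elderly) / working-age × 100
47.5 = (Y + 519) / 5,000 × 100
⇒ 1,856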